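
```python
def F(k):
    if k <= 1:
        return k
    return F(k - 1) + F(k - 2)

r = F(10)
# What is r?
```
Call trace (a repeated sub-call is expanded the first time; later identical calls just restate its return value):
F(k=10)
  F(k=9)
    F(k=8)
      F(k=7)
        F(k=6)
          F(k=5)
            F(k=4)
              F(k=3)
                F(k=2)
                  F(k=1)
                  -> return 1
                  F(k=0)
                  -> return 0
                -> return 1
                F(k=1)
                -> return 1
              -> return 2
              F(k=2) -> return 1  (same call as traced above)
            -> return 3
            F(k=3) -> return 2  (same call as traced above)
          -> return 5
          F(k=4) -> return 3  (same call as traced above)
        -> return 8
        F(k=5) -> return 5  (same call as traced above)
      -> return 13
      F(k=6) -> return 8  (same call as traced above)
    -> return 21
    F(k=7) -> return 13  (same call as traced above)
  -> return 34
  F(k=8) -> return 21  (same call as traced above)
-> return 55

Final answer: 55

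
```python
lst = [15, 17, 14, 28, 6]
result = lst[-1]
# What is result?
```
Trace:
  lst=[15, 17, 14, 28, 6]
  lst=[15, 17, 14, 28, 6], result=6

Final answer: 6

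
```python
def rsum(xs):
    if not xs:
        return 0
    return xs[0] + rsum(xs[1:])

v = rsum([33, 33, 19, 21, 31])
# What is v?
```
Call trace:
rsum(xs=[33, 33, 19, 21, 31])
  rsum(xs=[33, 19, 21, 31])
    rsum(xs=[19, 21, 31])
      rsum(xs=[21, 31])
        rsum(xs=[31])
          rsum(xs=[])
          -> return 0
        -> return 31
      -> return 52
    -> return 71
  -> return 104
-> return 137

Final answer: 137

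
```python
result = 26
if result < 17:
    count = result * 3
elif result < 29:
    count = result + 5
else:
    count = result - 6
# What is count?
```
Trace:
  result=26
  result=26, count=31

Final answer: 31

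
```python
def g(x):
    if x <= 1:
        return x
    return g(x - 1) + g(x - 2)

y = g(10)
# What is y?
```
Call trace (a repeated sub-call is expanded the first time; later identical calls just restate its return value):
g(x=10)
  g(x=9)
    g(x=8)
      g(x=7)
        g(x=6)
          g(x=5)
            g(x=4)
              g(x=3)
                g(x=2)
                  g(x=1)
                  -> return 1
                  g(x=0)
                  -> return 0
                -> return 1
                g(x=1)
                -> return 1
              -> return 2
              g(x=2) -> return 1  (same call as traced above)
            -> return 3
            g(x=3) -> return 2  (same call as traced above)
          -> return 5
          g(x=4) -> return 3  (same call as traced above)
        -> return 8
        g(x=5) -> return 5  (same call as traced above)
      -> return 13
      g(x=6) -> return 8  (same call as traced above)
    -> return 21
    g(x=7) -> return 13  (same call as traced above)
  -> return 34
  g(x=8) -> return 21  (same call as traced above)
-> return 55

Final answer: 55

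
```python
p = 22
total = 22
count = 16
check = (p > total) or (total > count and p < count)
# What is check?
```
Trace:
  p=22
  p=22, total=22
  p=22, total=22, count=16
  p=22, total=22, count=16, check=False

Final answer: False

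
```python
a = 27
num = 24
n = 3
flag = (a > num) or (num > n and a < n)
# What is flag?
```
Trace:
  a=27
  a=27, num=24
  a=27, num=24, n=3
  a=27, num=24, n=3, flag=True

Final answer: True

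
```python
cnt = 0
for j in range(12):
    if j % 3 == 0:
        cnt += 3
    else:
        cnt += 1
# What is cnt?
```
Trace:
  cnt=0
  cnt=3, j=0
  cnt=4, j=1
  cnt=5, j=2
  cnt=8, j=3
  cnt=9, j=4
  cnt=10, j=5
  cnt=13, j=6
  cnt=14, j=7
  cnt=15, j=8
  cnt=18, j=9
  cnt=19, j=10
  cnt=20, j=11

Final answer: 20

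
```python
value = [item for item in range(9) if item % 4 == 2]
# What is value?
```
Trace:
  item=0
  item=1
  item=2
  item=3
  item=4
  item=5
  item=6
  item=7
  item=8
  value=[2, 6]

Final answer: [2, 6]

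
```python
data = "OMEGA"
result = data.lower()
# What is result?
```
Trace:
  data='OMEGA'
  data='OMEGA', result='omega'

Final answer: 'omega'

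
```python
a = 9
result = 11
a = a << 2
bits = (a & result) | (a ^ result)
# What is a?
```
Trace:
  a=9
  a=9, result=11
  a=36, result=11
  a=36, result=11, bits=47

Final answer: 36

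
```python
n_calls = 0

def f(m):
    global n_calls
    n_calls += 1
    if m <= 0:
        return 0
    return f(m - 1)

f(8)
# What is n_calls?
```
Call trace:
f(m=8)
  f(m=7)
    f(m=6)
      f(m=5)
        f(m=4)
          f(m=3)
            f(m=2)
              f(m=1)
                f(m=0)
                -> return 0
              -> return 0
            -> return 0
          -> return 0
        -> return 0
      -> return 0
    -> return 0
  -> return 0
-> return 0

n_calls is incremented once per call. f is entered once for each m = 8, 7, 6, 5, 4, 3, 2, 1, 0 (the m <= 0 call returns without recursing), i.e. 8 + 1 calls.
n_calls = 9

Final answer: 9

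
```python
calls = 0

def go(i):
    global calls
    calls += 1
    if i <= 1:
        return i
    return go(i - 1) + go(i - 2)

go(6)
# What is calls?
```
Call trace (a repeated sub-call is expanded the first time; later identical calls just restate its return value):
go(i=6)
  go(i=5)
    go(i=4)
      go(i=3)
        go(i=2)
          go(i=1)
          -> return 1
          go(i=0)
          -> return 0
        -> return 1
        go(i=1)
        -> return 1
      -> return 2
      go(i=2) -> return 1  (same call as traced above)
    -> return 3
    go(i=3) -> return 2  (same call as traced above)
  -> return 5
  go(i=4) -> return 3  (same call as traced above)
-> return 8

calls is incremented once per call, so count the calls in each subtree. Let C(i) = number of calls made by go(i).
C(0) = C(1) = 1 (base case, no recursion); C(i) = 1 + C(i - 1) + C(i - 2) otherwise.
C(2) = 1 + C(1) + C(0) = 1 + 1 + 1 = 3
C(3) = 1 + C(2) + C(1) = 1 + 3 + 1 = 5
C(4) = 1 + C(3) + C(2) = 1 + 5 + 3 = 9
C(5) = 1 + C(4) + C(3) = 1 + 9 + 5 = 15
C(6) = 1 + C(5) + C(4) = 1 + 15 + 9 = 25
calls = C(6) = 25

Final answer: 25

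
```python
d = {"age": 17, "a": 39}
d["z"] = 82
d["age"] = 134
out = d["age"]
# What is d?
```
Trace:
  d={'age': 17, 'a': 39}
  d={'age': 17, 'a': 39, 'z': 82}
  d={'age': 134, 'a': 39, 'z': 82}
  d={'age': 134, 'a': 39, 'z': 82}, out=134

Final answer: {'age': 134, 'a': 39, 'z': 82}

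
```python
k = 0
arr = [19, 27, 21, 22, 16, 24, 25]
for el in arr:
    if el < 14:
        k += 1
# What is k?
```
Trace:
  k=0
  k=0, el=19
  k=0, el=27
  k=0, el=21
  k=0, el=22
  k=0, el=16
  k=0, el=24
  k=0, el=25

Final answer: 0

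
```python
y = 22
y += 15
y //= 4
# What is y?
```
Trace:
  y=22
  y=37
  y=9

Final answer: 9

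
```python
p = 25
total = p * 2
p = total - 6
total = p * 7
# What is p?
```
Trace:
  p=25
  p=25, total=50
  p=44, total=50
  p=44, total=308

Final answer: 44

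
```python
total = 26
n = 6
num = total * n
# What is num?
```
Trace:
  total=26
  total=26, n=6
  total=26, n=6, num=156

Final answer: 156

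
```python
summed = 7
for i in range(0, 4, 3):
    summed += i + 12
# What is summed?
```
Trace:
  summed=7
  summed=19, i=0
  summed=34, i=3

Final answer: 34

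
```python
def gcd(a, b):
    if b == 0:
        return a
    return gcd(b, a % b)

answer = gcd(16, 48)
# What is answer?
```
Call trace:
gcd(a=16, b=48)
  gcd(a=48, b=16)
    gcd(a=16, b=0)
    -> return 16
  -> return 16
-> return 16

Final answer: 16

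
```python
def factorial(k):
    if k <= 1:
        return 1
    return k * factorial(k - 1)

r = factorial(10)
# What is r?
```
Call trace:
factorial(k=10)
  factorial(k=9)
    factorial(k=8)
      factorial(k=7)
        factorial(k=6)
          factorial(k=5)
            factorial(k=4)
              factorial(k=3)
                factorial(k=2)
                  factorial(k=1)
                  -> return 1
                -> return 2
              -> return 6
            -> return 24
          -> return 120
        -> return 720
      -> return 5040
    -> return 40320
  -> return 362880
-> return 3628800

Final answer: 3628800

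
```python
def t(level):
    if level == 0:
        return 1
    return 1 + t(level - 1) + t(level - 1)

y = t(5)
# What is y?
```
Call trace (a repeated sub-call is expanded the first time; later identical calls just restate its return value):
t(level=5)
  t(level=4)
    t(level=3)
      t(level=2)
        t(level=1)
          t(level=0)
          -> return 1
          t(level=0)
          -> return 1
        -> return 3
        t(level=1) -> return 3  (same call as traced above)
      -> return 7
      t(level=2) -> return 7  (same call as traced above)
    -> return 15
    t(level=3) -> return 15  (same call as traced above)
  -> return 31
  t(level=4) -> return 31  (same call as traced above)
-> return 63

Final answer: 63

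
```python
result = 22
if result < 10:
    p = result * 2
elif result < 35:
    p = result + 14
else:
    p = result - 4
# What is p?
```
Trace:
  result=22
  result=22, p=36

Final answer: 36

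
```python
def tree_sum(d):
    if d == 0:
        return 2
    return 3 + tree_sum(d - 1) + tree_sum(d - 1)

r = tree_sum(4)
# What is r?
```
Call trace (a repeated sub-call is expanded the first time; later identical calls just restate its return value):
tree_sum(d=4)
  tree_sum(d=3)
    tree_sum(d=2)
      tree_sum(d=1)
        tree_sum(d=0)
        -> return 2
        tree_sum(d=0)
        -> return 2
      -> return 7
      tree_sum(d=1) -> return 7  (same call as traced above)
    -> return 17
    tree_sum(d=2) -> return 17  (same call as traced above)
  -> return 37
  tree_sum(d=3) -> return 37  (same call as traced above)
-> return 77

Final answer: 77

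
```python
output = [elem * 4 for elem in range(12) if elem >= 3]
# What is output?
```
Trace:
  elem=0
  elem=1
  elem=2
  elem=3
  elem=4
  elem=5
  elem=6
  elem=7
  elem=8
  elem=9
  elem=10
  elem=11
  output=[12, 16, 20, 24, 28, 32, 36, 40, 44]

Final answer: [12, 16, 20, 24, 28, 32, 36, 40, 44]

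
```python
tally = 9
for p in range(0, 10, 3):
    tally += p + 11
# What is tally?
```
Trace:
  tally=9
  tally=20, p=0
  tally=34, p=3
  tally=51, p=6
  tally=71, p=9

Final answer: 71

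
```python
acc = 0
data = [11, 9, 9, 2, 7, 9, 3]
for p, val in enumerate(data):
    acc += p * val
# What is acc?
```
Trace:
  acc=0
  acc=0, p=0, val=11
  acc=9, p=1, val=9
  acc=27, p=2, val=9
  acc=33, p=3, val=2
  acc=61, p=4, val=7
  acc=106, p=5, val=9
  acc=124, p=6, val=3

Final answer: 124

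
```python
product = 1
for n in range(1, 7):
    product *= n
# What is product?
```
Trace:
  product=1
  product=1, n=1
  product=2, n=2
  product=6, n=3
  product=24, n=4
  product=120, n=5
  product=720, n=6

Final answer: 720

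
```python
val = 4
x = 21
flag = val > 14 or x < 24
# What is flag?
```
Trace:
  val=4
  val=4, x=21
  val=4, x=21, flag=True

Final answer: True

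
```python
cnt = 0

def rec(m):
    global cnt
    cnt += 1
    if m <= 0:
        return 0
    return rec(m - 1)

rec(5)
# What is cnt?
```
Call trace:
rec(m=5)
  rec(m=4)
    rec(m=3)
      rec(m=2)
        rec(m=1)
          rec(m=0)
          -> return 0
        -> return 0
      -> return 0
    -> return 0
  -> return 0
-> return 0

cnt is incremented once per call. rec is entered once for each m = 5, 4, 3, 2, 1, 0 (the m <= 0 call returns without recursing), i.e. 5 + 1 calls.
cnt = 6

Final answer: 6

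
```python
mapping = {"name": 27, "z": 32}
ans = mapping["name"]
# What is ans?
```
Trace:
  mapping={'name': 27, 'z': 32}
  mapping={'name': 27, 'z': 32}, ans=27

Final answer: 27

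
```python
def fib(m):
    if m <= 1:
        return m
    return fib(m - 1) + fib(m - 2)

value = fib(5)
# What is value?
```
Call trace (a repeated sub-call is expanded the first time; later identical calls just restate its return value):
fib(m=5)
  fib(m=4)
    fib(m=3)
      fib(m=2)
        fib(m=1)
        -> return 1
        fib(m=0)
        -> return 0
      -> return 1
      fib(m=1)
      -> return 1
    -> return 2
    fib(m=2) -> return 1  (same call as traced above)
  -> return 3
  fib(m=3) -> return 2  (same call as traced above)
-> return 5

Final answer: 5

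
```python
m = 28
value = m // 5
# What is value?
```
Trace:
  m=28
  m=28, value=5

Final answer: 5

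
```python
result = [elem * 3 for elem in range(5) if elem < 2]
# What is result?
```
Trace:
  elem=0
  elem=1
  elem=2
  elem=3
  elem=4
  result=[0, 3]

Final answer: [0, 3]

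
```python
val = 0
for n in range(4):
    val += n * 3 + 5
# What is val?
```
Trace:
  val=0
  val=5, n=0
  val=13, n=1
  val=24, n=2
  val=38, n=3

Final answer: 38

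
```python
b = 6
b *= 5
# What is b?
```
Trace:
  b=6
  b=30

Final answer: 30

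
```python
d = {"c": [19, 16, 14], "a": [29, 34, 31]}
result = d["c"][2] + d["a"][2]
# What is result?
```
Trace:
  d={'c': [19, 16, 14], 'a': [29, 34, 31]}
  d={'c': [19, 16, 14], 'a': [29, 34, 31]}, result=45

Final answer: 45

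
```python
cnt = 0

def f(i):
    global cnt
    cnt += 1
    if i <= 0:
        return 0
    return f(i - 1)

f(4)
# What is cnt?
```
Call trace:
f(i=4)
  f(i=3)
    f(i=2)
      f(i=1)
        f(i=0)
        -> return 0
      -> return 0
    -> return 0
  -> return 0
-> return 0

cnt is incremented once per call. f is entered once for each i = 4, 3, 2, 1, 0 (the i <= 0 call returns without recursing), i.e. 4 + 1 calls.
cnt = 5

Final answer: 5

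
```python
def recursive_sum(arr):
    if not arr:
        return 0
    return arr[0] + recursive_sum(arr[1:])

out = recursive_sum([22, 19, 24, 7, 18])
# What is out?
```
Call trace:
recursive_sum(arr=[22, 19, 24, 7, 18])
  recursive_sum(arr=[19, 24, 7, 18])
    recursive_sum(arr=[24, 7, 18])
      recursive_sum(arr=[7, 18])
        recursive_sum(arr=[18])
          recursive_sum(arr=[])
          -> return 0
        -> return 18
      -> return 25
    -> return 49
  -> return 68
-> return 90

Final answer: 90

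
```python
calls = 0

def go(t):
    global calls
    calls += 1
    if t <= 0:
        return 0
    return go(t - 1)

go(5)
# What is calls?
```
Call trace:
go(t=5)
  go(t=4)
    go(t=3)
      go(t=2)
        go(t=1)
          go(t=0)
          -> return 0
        -> return 0
      -> return 0
    -> return 0
  -> return 0
-> return 0

calls is incremented once per call. go is entered once for each t = 5, 4, 3, 2, 1, 0 (the t <= 0 call returns without recursing), i.e. 5 + 1 calls.
calls = 6

Final answer: 6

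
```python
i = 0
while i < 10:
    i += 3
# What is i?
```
Trace:
  i=0
  i=3
  i=6
  i=9
  i=12

Final answer: 12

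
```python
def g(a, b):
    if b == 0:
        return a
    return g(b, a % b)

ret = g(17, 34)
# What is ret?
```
Call trace:
g(a=17, b=34)
  g(a=34, b=17)
    g(a=17, b=0)
    -> return 17
  -> return 17
-> return 17

Final answer: 17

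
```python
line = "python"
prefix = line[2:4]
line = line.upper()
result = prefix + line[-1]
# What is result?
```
Trace:
  line='python'
  line='python', prefix='th'
  line='PYTHON', prefix='th'
  line='PYTHON', prefix='th', result='thN'

Final answer: 'thN'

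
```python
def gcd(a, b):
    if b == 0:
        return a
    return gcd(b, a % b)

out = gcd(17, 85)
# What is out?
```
Call trace:
gcd(a=17, b=85)
  gcd(a=85, b=17)
    gcd(a=17, b=0)
    -> return 17
  -> return 17
-> return 17

Final answer: 17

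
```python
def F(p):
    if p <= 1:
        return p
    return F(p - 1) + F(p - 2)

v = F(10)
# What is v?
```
Call trace (a repeated sub-call is expanded the first time; later identical calls just restate its return value):
F(p=10)
  F(p=9)
    F(p=8)
      F(p=7)
        F(p=6)
          F(p=5)
            F(p=4)
              F(p=3)
                F(p=2)
                  F(p=1)
                  -> return 1
                  F(p=0)
                  -> return 0
                -> return 1
                F(p=1)
                -> return 1
              -> return 2
              F(p=2) -> return 1  (same call as traced above)
            -> return 3
            F(p=3) -> return 2  (same call as traced above)
          -> return 5
          F(p=4) -> return 3  (same call as traced above)
        -> return 8
        F(p=5) -> return 5  (same call as traced above)
      -> return 13
      F(p=6) -> return 8  (same call as traced above)
    -> return 21
    F(p=7) -> return 13  (same call as traced above)
  -> return 34
  F(p=8) -> return 21  (same call as traced above)
-> return 55

Final answer: 55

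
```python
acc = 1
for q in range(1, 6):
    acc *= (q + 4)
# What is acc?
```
Trace:
  acc=1
  acc=5, q=1
  acc=30, q=2
  acc=210, q=3
  acc=1680, q=4
  acc=15120, q=5

Final answer: 15120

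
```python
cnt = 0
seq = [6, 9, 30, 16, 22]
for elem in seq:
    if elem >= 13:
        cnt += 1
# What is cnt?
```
Trace:
  cnt=0
  cnt=0, elem=6
  cnt=0, elem=9
  cnt=1, elem=30
  cnt=2, elem=16
  cnt=3, elem=22

Final answer: 3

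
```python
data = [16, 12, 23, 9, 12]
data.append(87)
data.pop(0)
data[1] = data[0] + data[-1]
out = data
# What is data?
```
Trace:
  data=[16, 12, 23, 9, 12]
  data=[16, 12, 23, 9, 12, 87]
  data=[12, 23, 9, 12, 87]
  data=[12, 99, 9, 12, 87]
  data=[12, 99, 9, 12, 87], out=[12, 99, 9, 12, 87]

Final answer: [12, 99, 9, 12, 87]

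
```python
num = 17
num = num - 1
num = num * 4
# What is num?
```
Trace:
  num=17
  num=16
  num=64

Final answer: 64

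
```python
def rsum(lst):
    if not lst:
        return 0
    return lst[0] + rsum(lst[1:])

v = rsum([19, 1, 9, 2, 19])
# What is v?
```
Call trace:
rsum(lst=[19, 1, 9, 2, 19])
  rsum(lst=[1, 9, 2, 19])
    rsum(lst=[9, 2, 19])
      rsum(lst=[2, 19])
        rsum(lst=[19])
          rsum(lst=[])
          -> return 0
        -> return 19
      -> return 21
    -> return 30
  -> return 31
-> return 50

Final answer: 50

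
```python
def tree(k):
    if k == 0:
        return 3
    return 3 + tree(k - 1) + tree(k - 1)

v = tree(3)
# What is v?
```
Call trace (a repeated sub-call is expanded the first time; later identical calls just restate its return value):
tree(k=3)
  tree(k=2)
    tree(k=1)
      tree(k=0)
      -> return 3
      tree(k=0)
      -> return 3
    -> return 9
    tree(k=1) -> return 9  (same call as traced above)
  -> return 21
  tree(k=2) -> return 21  (same call as traced above)
-> return 45

Final answer: 45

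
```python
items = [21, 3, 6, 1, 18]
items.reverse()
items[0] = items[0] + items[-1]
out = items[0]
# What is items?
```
Trace:
  items=[21, 3, 6, 1, 18]
  items=[18, 1, 6, 3, 21]
  items=[39, 1, 6, 3, 21]
  items=[39, 1, 6, 3, 21], out=39

Final answer: [39, 1, 6, 3, 21]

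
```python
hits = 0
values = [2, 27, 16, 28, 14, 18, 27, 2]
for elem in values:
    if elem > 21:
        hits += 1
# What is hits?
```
Trace:
  hits=0
  hits=0, elem=2
  hits=1, elem=27
  hits=1, elem=16
  hits=2, elem=28
  hits=2, elem=14
  hits=2, elem=18
  hits=3, elem=27
  hits=3, elem=2

Final answer: 3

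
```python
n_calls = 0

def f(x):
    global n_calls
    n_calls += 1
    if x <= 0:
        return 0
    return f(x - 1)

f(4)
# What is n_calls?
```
Call trace:
f(x=4)
  f(x=3)
    f(x=2)
      f(x=1)
        f(x=0)
        -> return 0
      -> return 0
    -> return 0
  -> return 0
-> return 0

n_calls is incremented once per call. f is entered once for each x = 4, 3, 2, 1, 0 (the x <= 0 call returns without recursing), i.e. 4 + 1 calls.
n_calls = 5

Final answer: 5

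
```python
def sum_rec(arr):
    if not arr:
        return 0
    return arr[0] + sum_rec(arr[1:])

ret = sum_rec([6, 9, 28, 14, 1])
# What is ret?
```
Call trace:
sum_rec(arr=[6, 9, 28, 14, 1])
  sum_rec(arr=[9, 28, 14, 1])
    sum_rec(arr=[28, 14, 1])
      sum_rec(arr=[14, 1])
        sum_rec(arr=[1])
          sum_rec(arr=[])
          -> return 0
        -> return 1
      -> return 15
    -> return 43
  -> return 52
-> return 58

Final answer: 58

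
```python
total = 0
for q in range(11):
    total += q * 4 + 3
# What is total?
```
Trace:
  total=0
  total=3, q=0
  total=10, q=1
  total=21, q=2
  total=36, q=3
  total=55, q=4
  total=78, q=5
  total=105, q=6
  total=136, q=7
  total=171, q=8
  total=210, q=9
  total=253, q=10

Final answer: 253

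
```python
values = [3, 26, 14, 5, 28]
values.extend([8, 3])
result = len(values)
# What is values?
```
Trace:
  values=[3, 26, 14, 5, 28]
  values=[3, 26, 14, 5, 28, 8, 3]
  values=[3, 26, 14, 5, 28, 8, 3], result=7

Final answer: [3, 26, 14, 5, 28, 8, 3]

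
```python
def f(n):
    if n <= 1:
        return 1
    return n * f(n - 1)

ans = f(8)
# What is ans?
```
Call trace:
f(n=8)
  f(n=7)
    f(n=6)
      f(n=5)
        f(n=4)
          f(n=3)
            f(n=2)
              f(n=1)
              -> return 1
            -> return 2
          -> return 6
        -> return 24
      -> return 120
    -> return 720
  -> return 5040
-> return 40320

Final answer: 40320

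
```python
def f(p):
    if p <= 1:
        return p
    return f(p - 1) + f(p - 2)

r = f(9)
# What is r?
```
Call trace (a repeated sub-call is expanded the first time; later identical calls just restate its return value):
f(p=9)
  f(p=8)
    f(p=7)
      f(p=6)
        f(p=5)
          f(p=4)
            f(p=3)
              f(p=2)
                f(p=1)
                -> return 1
                f(p=0)
                -> return 0
              -> return 1
              f(p=1)
              -> return 1
            -> return 2
            f(p=2) -> return 1  (same call as traced above)
          -> return 3
          f(p=3) -> return 2  (same call as traced above)
        -> return 5
        f(p=4) -> return 3  (same call as traced above)
      -> return 8
      f(p=5) -> return 5  (same call as traced above)
    -> return 13
    f(p=6) -> return 8  (same call as traced above)
  -> return 21
  f(p=7) -> return 13  (same call as traced above)
-> return 34

Final answer: 34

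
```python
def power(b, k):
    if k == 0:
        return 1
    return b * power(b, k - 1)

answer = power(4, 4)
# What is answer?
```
Call trace:
power(b=4, k=4)
  power(b=4, k=3)
    power(b=4, k=2)
      power(b=4, k=1)
        power(b=4, k=0)
        -> return 1
      -> return 4
    -> return 16
  -> return 64
-> return 256

Final answer: 256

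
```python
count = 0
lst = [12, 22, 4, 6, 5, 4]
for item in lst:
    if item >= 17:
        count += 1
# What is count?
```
Trace:
  count=0
  count=0, item=12
  count=1, item=22
  count=1, item=4
  count=1, item=6
  count=1, item=5
  count=1, item=4

Final answer: 1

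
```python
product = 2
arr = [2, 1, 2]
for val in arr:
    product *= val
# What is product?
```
Trace:
  product=2
  product=4, val=2
  product=4, val=1
  product=8, val=2

Final answer: 8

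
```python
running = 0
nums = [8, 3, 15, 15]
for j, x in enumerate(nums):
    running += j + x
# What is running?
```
Trace:
  running=0
  running=8, j=0, x=8
  running=12, j=1, x=3
  running=29, j=2, x=15
  running=47, j=3, x=15

Final answer: 47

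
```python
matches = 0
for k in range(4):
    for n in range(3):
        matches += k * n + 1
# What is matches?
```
Trace:
  matches=0
  matches=1, k=0, n=0
  matches=2, k=0, n=1
  matches=3, k=0, n=2
  matches=4, k=1, n=0
  matches=6, k=1, n=1
  matches=9, k=1, n=2
  matches=10, k=2, n=0
  matches=13, k=2, n=1
  matches=18, k=2, n=2
  matches=19, k=3, n=0
  matches=23, k=3, n=1
  matches=30, k=3, n=2

Final answer: 30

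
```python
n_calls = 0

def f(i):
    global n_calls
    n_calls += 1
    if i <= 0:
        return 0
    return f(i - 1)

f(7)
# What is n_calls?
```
Call trace:
f(i=7)
  f(i=6)
    f(i=5)
      f(i=4)
        f(i=3)
          f(i=2)
            f(i=1)
              f(i=0)
              -> return 0
            -> return 0
          -> return 0
        -> return 0
      -> return 0
    -> return 0
  -> return 0
-> return 0

n_calls is incremented once per call. f is entered once for each i = 7, 6, 5, 4, 3, 2, 1, 0 (the i <= 0 call returns without recursing), i.e. 7 + 1 calls.
n_calls = 8

Final answer: 8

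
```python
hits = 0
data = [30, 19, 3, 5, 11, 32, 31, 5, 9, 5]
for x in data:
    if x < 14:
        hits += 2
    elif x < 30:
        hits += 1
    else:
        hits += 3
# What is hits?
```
Trace:
  hits=0
  hits=3, x=30
  hits=4, x=19
  hits=6, x=3
  hits=8, x=5
  hits=10, x=11
  hits=13, x=32
  hits=16, x=31
  hits=18, x=5
  hits=20, x=9
  hits=22, x=5

Final answer: 22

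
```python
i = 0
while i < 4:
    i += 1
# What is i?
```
Trace:
  i=0
  i=1
  i=2
  i=3
  i=4

Final answer: 4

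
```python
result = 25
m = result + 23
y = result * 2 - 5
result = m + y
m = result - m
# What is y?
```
Trace:
  result=25
  result=25, m=48
  result=25, m=48, y=45
  result=93, m=48, y=45
  result=93, m=45, y=45

Final answer: 45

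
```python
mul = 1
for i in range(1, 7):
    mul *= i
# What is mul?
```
Trace:
  mul=1
  mul=1, i=1
  mul=2, i=2
  mul=6, i=3
  mul=24, i=4
  mul=120, i=5
  mul=720, i=6

Final answer: 720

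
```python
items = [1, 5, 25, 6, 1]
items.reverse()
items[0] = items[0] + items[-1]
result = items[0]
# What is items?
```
Trace:
  items=[1, 5, 25, 6, 1]
  items=[1, 6, 25, 5, 1]
  items=[2, 6, 25, 5, 1]
  items=[2, 6, 25, 5, 1], result=2

Final answer: [2, 6, 25, 5, 1]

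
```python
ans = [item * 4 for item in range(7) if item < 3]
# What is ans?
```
Trace:
  item=0
  item=1
  item=2
  item=3
  item=4
  item=5
  item=6
  ans=[0, 4, 8]

Final answer: [0, 4, 8]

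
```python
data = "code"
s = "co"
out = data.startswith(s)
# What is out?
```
Trace:
  data='code'
  data='code', s='co'
  data='code', s='co', out=True

Final answer: True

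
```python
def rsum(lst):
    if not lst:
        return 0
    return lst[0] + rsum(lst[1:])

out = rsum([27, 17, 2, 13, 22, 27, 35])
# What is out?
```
Call trace:
rsum(lst=[27, 17, 2, 13, 22, 27, 35])
  rsum(lst=[17, 2, 13, 22, 27, 35])
    rsum(lst=[2, 13, 22, 27, 35])
      rsum(lst=[13, 22, 27, 35])
        rsum(lst=[22, 27, 35])
          rsum(lst=[27, 35])
            rsum(lst=[35])
              rsum(lst=[])
              -> return 0
            -> return 35
          -> return 62
        -> return 84
      -> return 97
    -> return 99
  -> return 116
-> return 143

Final answer: 143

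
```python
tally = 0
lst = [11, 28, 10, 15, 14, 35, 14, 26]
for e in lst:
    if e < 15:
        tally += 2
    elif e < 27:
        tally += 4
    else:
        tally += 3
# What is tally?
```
Trace:
  tally=0
  tally=2, e=11
  tally=5, e=28
  tally=7, e=10
  tally=11, e=15
  tally=13, e=14
  tally=16, e=35
  tally=18, e=14
  tally=22, e=26

Final answer: 22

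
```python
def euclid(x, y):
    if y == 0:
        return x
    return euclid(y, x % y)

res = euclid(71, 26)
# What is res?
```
Call trace:
euclid(x=71, y=26)
  euclid(x=26, y=19)
    euclid(x=19, y=7)
      euclid(x=7, y=5)
        euclid(x=5, y=2)
          euclid(x=2, y=1)
            euclid(x=1, y=0)
            -> return 1
          -> return 1
        -> return 1
      -> return 1
    -> return 1
  -> return 1
-> return 1

Final answer: 1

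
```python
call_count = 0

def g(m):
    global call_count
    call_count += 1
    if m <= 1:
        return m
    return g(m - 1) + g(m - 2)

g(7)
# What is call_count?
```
Call trace (a repeated sub-call is expanded the first time; later identical calls just restate its return value):
g(m=7)
  g(m=6)
    g(m=5)
      g(m=4)
        g(m=3)
          g(m=2)
            g(m=1)
            -> return 1
            g(m=0)
            -> return 0
          -> return 1
          g(m=1)
          -> return 1
        -> return 2
        g(m=2) -> return 1  (same call as traced above)
      -> return 3
      g(m=3) -> return 2  (same call as traced above)
    -> return 5
    g(m=4) -> return 3  (same call as traced above)
  -> return 8
  g(m=5) -> return 5  (same call as traced above)
-> return 13

call_count is incremented once per call, so count the calls in each subtree. Let C(m) = number of calls made by g(m).
C(0) = C(1) = 1 (base case, no recursion); C(m) = 1 + C(m - 1) + C(m - 2) otherwise.
C(2) = 1 + C(1) + C(0) = 1 + 1 + 1 = 3
C(3) = 1 + C(2) + C(1) = 1 + 3 + 1 = 5
C(4) = 1 + C(3) + C(2) = 1 + 5 + 3 = 9
C(5) = 1 + C(4) + C(3) = 1 + 9 + 5 = 15
C(6) = 1 + C(5) + C(4) = 1 + 15 + 9 = 25
C(7) = 1 + C(6) + C(5) = 1 + 25 + 15 = 41
call_count = C(7) = 41

Final answer: 41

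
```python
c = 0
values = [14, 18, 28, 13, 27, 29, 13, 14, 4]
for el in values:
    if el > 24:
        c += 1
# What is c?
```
Trace:
  c=0
  c=0, el=14
  c=0, el=18
  c=1, el=28
  c=1, el=13
  c=2, el=27
  c=3, el=29
  c=3, el=13
  c=3, el=14
  c=3, el=4

Final answer: 3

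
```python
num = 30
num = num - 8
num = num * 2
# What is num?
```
Trace:
  num=30
  num=22
  num=44

Final answer: 44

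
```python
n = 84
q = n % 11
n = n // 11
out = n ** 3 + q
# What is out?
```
Trace:
  n=84
  n=84, q=7
  n=7, q=7
  n=7, q=7, out=350

Final answer: 350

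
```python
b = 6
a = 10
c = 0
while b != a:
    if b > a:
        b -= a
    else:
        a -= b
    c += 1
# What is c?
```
Trace:
  b=6
  b=6, a=10
  b=6, a=10, c=0
  b=6, a=4, c=1
  b=2, a=4, c=2
  b=2, a=2, c=3

Final answer: 3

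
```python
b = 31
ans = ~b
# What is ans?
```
Trace:
  b=31
  b=31, ans=-32

Final answer: -32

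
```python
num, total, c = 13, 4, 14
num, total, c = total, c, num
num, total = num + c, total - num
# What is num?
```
Trace:
  num=13, total=4, c=14
  num=4, total=14, c=13
  num=17, total=10, c=13

Final answer: 17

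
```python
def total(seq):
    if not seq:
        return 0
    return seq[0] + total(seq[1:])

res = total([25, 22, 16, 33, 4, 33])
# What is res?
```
Call trace:
total(seq=[25, 22, 16, 33, 4, 33])
  total(seq=[22, 16, 33, 4, 33])
    total(seq=[16, 33, 4, 33])
      total(seq=[33, 4, 33])
        total(seq=[4, 33])
          total(seq=[33])
            total(seq=[])
            -> return 0
          -> return 33
        -> return 37
      -> return 70
    -> return 86
  -> return 108
-> return 133

Final answer: 133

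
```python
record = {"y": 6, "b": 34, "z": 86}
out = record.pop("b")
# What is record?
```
Trace:
  record={'y': 6, 'b': 34, 'z': 86}
  record={'y': 6, 'z': 86}, out=34

Final answer: {'y': 6, 'z': 86}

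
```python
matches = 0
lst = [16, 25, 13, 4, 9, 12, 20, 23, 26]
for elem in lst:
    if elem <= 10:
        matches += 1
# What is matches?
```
Trace:
  matches=0
  matches=0, elem=16
  matches=0, elem=25
  matches=0, elem=13
  matches=1, elem=4
  matches=2, elem=9
  matches=2, elem=12
  matches=2, elem=20
  matches=2, elem=23
  matches=2, elem=26

Final answer: 2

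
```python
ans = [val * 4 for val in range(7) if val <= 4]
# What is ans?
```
Trace:
  val=0
  val=1
  val=2
  val=3
  val=4
  val=5
  val=6
  ans=[0, 4, 8, 12, 16]

Final answer: [0, 4, 8, 12, 16]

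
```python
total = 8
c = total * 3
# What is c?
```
Trace:
  total=8
  total=8, c=24

Final answer: 24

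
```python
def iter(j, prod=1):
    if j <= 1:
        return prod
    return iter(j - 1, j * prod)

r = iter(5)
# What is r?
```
Call trace:
iter(j=5, prod=1)
  iter(j=4, prod=5)
    iter(j=3, prod=20)
      iter(j=2, prod=60)
        iter(j=1, prod=120)
        -> return 120
      -> return 120
    -> return 120
  -> return 120
-> return 120

Final answer: 120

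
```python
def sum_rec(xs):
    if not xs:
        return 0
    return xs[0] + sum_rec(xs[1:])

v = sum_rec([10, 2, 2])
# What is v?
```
Call trace:
sum_rec(xs=[10, 2, 2])
  sum_rec(xs=[2, 2])
    sum_rec(xs=[2])
      sum_rec(xs=[])
      -> return 0
    -> return 2
  -> return 4
-> return 14

Final answer: 14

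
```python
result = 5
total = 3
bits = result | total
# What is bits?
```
Trace:
  result=5
  result=5, total=3
  result=5, total=3, bits=7

Final answer: 7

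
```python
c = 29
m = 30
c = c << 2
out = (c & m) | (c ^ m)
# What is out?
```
Trace:
  c=29
  c=29, m=30
  c=116, m=30
  c=116, m=30, out=126

Final answer: 126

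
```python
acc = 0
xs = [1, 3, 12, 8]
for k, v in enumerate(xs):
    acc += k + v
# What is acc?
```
Trace:
  acc=0
  acc=1, k=0, v=1
  acc=5, k=1, v=3
  acc=19, k=2, v=12
  acc=30, k=3, v=8

Final answer: 30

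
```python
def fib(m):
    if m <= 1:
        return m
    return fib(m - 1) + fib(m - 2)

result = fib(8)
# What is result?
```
Call trace (a repeated sub-call is expanded the first time; later identical calls just restate its return value):
fib(m=8)
  fib(m=7)
    fib(m=6)
      fib(m=5)
        fib(m=4)
          fib(m=3)
            fib(m=2)
              fib(m=1)
              -> return 1
              fib(m=0)
              -> return 0
            -> return 1
            fib(m=1)
            -> return 1
          -> return 2
          fib(m=2) -> return 1  (same call as traced above)
        -> return 3
        fib(m=3) -> return 2  (same call as traced above)
      -> return 5
      fib(m=4) -> return 3  (same call as traced above)
    -> return 8
    fib(m=5) -> return 5  (same call as traced above)
  -> return 13
  fib(m=6) -> return 8  (same call as traced above)
-> return 21

Final answer: 21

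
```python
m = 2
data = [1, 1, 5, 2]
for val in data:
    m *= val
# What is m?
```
Trace:
  m=2
  m=2, val=1
  m=2, val=1
  m=10, val=5
  m=20, val=2

Final answer: 20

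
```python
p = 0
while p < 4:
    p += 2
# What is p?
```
Trace:
  p=0
  p=2
  p=4

Final answer: 4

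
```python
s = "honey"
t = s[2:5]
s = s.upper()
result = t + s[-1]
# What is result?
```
Trace:
  s='honey'
  s='honey', t='ney'
  s='HONEY', t='ney'
  s='HONEY', t='ney', result='neyY'

Final answer: 'neyY'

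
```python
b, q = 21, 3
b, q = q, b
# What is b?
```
Trace:
  b=21, q=3
  b=3, q=21

Final answer: 3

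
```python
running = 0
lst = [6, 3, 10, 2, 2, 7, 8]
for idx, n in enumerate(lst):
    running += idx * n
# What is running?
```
Trace:
  running=0
  running=0, idx=0, n=6
  running=3, idx=1, n=3
  running=23, idx=2, n=10
  running=29, idx=3, n=2
  running=37, idx=4, n=2
  running=72, idx=5, n=7
  running=120, idx=6, n=8

Final answer: 120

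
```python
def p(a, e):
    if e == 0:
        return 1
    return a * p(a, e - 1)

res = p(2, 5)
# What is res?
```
Call trace:
p(a=2, e=5)
  p(a=2, e=4)
    p(a=2, e=3)
      p(a=2, e=2)
        p(a=2, e=1)
          p(a=2, e=0)
          -> return 1
        -> return 2
      -> return 4
    -> return 8
  -> return 16
-> return 32

Final answer: 32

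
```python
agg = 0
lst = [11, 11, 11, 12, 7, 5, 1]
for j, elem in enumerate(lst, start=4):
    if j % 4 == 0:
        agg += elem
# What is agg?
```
Trace:
  agg=0
  agg=11, j=4, elem=11
  agg=11, j=5, elem=11
  agg=11, j=6, elem=11
  agg=11, j=7, elem=12
  agg=18, j=8, elem=7
  agg=18, j=9, elem=5
  agg=18, j=10, elem=1

Final answer: 18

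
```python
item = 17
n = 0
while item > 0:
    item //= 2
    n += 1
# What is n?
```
Trace:
  item=17
  item=17, n=0
  item=8, n=1
  item=4, n=2
  item=2, n=3
  item=1, n=4
  item=0, n=5

Final answer: 5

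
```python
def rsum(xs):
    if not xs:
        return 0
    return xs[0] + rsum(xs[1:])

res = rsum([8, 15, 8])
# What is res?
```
Call trace:
rsum(xs=[8, 15, 8])
  rsum(xs=[15, 8])
    rsum(xs=[8])
      rsum(xs=[])
      -> return 0
    -> return 8
  -> return 23
-> return 31

Final answer: 31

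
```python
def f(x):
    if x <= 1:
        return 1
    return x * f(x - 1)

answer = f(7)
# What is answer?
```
Call trace:
f(x=7)
  f(x=6)
    f(x=5)
      f(x=4)
        f(x=3)
          f(x=2)
            f(x=1)
            -> return 1
          -> return 2
        -> return 6
      -> return 24
    -> return 120
  -> return 720
-> return 5040

Final answer: 5040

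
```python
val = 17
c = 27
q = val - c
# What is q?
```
Trace:
  val=17
  val=17, c=27
  val=17, c=27, q=-10

Final answer: -10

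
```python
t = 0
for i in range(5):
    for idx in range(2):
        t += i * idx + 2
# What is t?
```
Trace:
  t=0
  t=2, i=0, idx=0
  t=4, i=0, idx=1
  t=6, i=1, idx=0
  t=9, i=1, idx=1
  t=11, i=2, idx=0
  t=15, i=2, idx=1
  t=17, i=3, idx=0
  t=22, i=3, idx=1
  t=24, i=4, idx=0
  t=30, i=4, idx=1

Final answer: 30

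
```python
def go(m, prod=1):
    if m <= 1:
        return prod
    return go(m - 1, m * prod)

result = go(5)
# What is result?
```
Call trace:
go(m=5, prod=1)
  go(m=4, prod=5)
    go(m=3, prod=20)
      go(m=2, prod=60)
        go(m=1, prod=120)
        -> return 120
      -> return 120
    -> return 120
  -> return 120
-> return 120

Final answer: 120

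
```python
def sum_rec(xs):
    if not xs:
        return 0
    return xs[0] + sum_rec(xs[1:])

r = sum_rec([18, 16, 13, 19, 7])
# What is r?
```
Call trace:
sum_rec(xs=[18, 16, 13, 19, 7])
  sum_rec(xs=[16, 13, 19, 7])
    sum_rec(xs=[13, 19, 7])
      sum_rec(xs=[19, 7])
        sum_rec(xs=[7])
          sum_rec(xs=[])
          -> return 0
        -> return 7
      -> return 26
    -> return 39
  -> return 55
-> return 73

Final answer: 73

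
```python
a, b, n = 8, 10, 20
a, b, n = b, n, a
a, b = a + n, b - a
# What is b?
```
Trace:
  a=8, b=10, n=20
  a=10, b=20, n=8
  a=18, b=10, n=8

Final answer: 10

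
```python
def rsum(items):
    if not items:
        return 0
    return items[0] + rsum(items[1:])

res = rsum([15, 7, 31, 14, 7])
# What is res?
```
Call trace:
rsum(items=[15, 7, 31, 14, 7])
  rsum(items=[7, 31, 14, 7])
    rsum(items=[31, 14, 7])
      rsum(items=[14, 7])
        rsum(items=[7])
          rsum(items=[])
          -> return 0
        -> return 7
      -> return 21
    -> return 52
  -> return 59
-> return 74

Final answer: 74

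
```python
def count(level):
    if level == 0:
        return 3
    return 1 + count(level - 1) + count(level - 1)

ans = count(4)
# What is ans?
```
Call trace (a repeated sub-call is expanded the first time; later identical calls just restate its return value):
count(level=4)
  count(level=3)
    count(level=2)
      count(level=1)
        count(level=0)
        -> return 3
        count(level=0)
        -> return 3
      -> return 7
      count(level=1) -> return 7  (same call as traced above)
    -> return 15
    count(level=2) -> return 15  (same call as traced above)
  -> return 31
  count(level=3) -> return 31  (same call as traced above)
-> return 63

Final answer: 63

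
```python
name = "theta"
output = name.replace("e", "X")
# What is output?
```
Trace:
  name='theta'
  name='theta', output='thXta'

Final answer: 'thXta'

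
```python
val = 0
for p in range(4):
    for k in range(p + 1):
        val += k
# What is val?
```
Trace:
  val=0
  val=0, p=0, k=0
  val=0, p=1, k=0
  val=1, p=1, k=1
  val=1, p=2, k=0
  val=2, p=2, k=1
  val=4, p=2, k=2
  val=4, p=3, k=0
  val=5, p=3, k=1
  val=7, p=3, k=2
  val=10, p=3, k=3

Final answer: 10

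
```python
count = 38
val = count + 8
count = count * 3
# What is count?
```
Trace:
  count=38
  count=38, val=46
  count=114, val=46

Final answer: 114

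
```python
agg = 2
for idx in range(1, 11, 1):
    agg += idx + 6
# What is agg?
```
Trace:
  agg=2
  agg=9, idx=1
  agg=17, idx=2
  agg=26, idx=3
  agg=36, idx=4
  agg=47, idx=5
  agg=59, idx=6
  agg=72, idx=7
  agg=86, idx=8
  agg=101, idx=9
  agg=117, idx=10

Final answer: 117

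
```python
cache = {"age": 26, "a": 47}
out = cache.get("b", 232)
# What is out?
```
Trace:
  cache={'age': 26, 'a': 47}
  cache={'age': 26, 'a': 47}, out=232

Final answer: 232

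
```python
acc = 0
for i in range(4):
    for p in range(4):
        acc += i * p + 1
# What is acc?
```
Trace:
  acc=0
  acc=1, i=0, p=0
  acc=2, i=0, p=1
  acc=3, i=0, p=2
  acc=4, i=0, p=3
  acc=5, i=1, p=0
  acc=7, i=1, p=1
  acc=10, i=1, p=2
  acc=14, i=1, p=3
  acc=15, i=2, p=0
  acc=18, i=2, p=1
  acc=23, i=2, p=2
  acc=30, i=2, p=3
  acc=31, i=3, p=0
  acc=35, i=3, p=1
  acc=42, i=3, p=2
  acc=52, i=3, p=3

Final answer: 52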